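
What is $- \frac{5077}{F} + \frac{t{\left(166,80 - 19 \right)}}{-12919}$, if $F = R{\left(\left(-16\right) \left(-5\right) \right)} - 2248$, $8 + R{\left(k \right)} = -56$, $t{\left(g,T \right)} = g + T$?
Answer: $\frac{65064939}{29868728} \approx 2.1784$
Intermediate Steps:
$t{\left(g,T \right)} = T + g$
$R{\left(k \right)} = -64$ ($R{\left(k \right)} = -8 - 56 = -64$)
$F = -2312$ ($F = -64 - 2248 = -2312$)
$- \frac{5077}{F} + \frac{t{\left(166,80 - 19 \right)}}{-12919} = - \frac{5077}{-2312} + \frac{\left(80 - 19\right) + 166}{-12919} = \left(-5077\right) \left(- \frac{1}{2312}\right) + \left(\left(80 - 19\right) + 166\right) \left(- \frac{1}{12919}\right) = \frac{5077}{2312} + \left(61 + 166\right) \left(- \frac{1}{12919}\right) = \frac{5077}{2312} + 227 \left(- \frac{1}{12919}\right) = \frac{5077}{2312} - \frac{227}{12919} = \frac{65064939}{29868728}$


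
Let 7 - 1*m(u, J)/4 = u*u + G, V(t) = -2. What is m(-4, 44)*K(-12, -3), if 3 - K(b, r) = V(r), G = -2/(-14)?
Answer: -1280/7 ≈ -182.86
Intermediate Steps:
G = 1/7 (G = -2*(-1/14) = 1/7 ≈ 0.14286)
K(b, r) = 5 (K(b, r) = 3 - 1*(-2) = 3 + 2 = 5)
m(u, J) = 192/7 - 4*u**2 (m(u, J) = 28 - 4*(u*u + 1/7) = 28 - 4*(u**2 + 1/7) = 28 - 4*(1/7 + u**2) = 28 + (-4/7 - 4*u**2) = 192/7 - 4*u**2)
m(-4, 44)*K(-12, -3) = (192/7 - 4*(-4)**2)*5 = (192/7 - 4*16)*5 = (192/7 - 64)*5 = -256/7*5 = -1280/7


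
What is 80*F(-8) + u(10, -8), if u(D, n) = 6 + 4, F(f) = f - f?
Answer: 10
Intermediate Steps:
F(f) = 0
u(D, n) = 10
80*F(-8) + u(10, -8) = 80*0 + 10 = 0 + 10 = 10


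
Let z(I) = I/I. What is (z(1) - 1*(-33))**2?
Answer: 1156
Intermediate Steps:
z(I) = 1
(z(1) - 1*(-33))**2 = (1 - 1*(-33))**2 = (1 + 33)**2 = 34**2 = 1156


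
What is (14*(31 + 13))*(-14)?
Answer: -8624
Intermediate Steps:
(14*(31 + 13))*(-14) = (14*44)*(-14) = 616*(-14) = -8624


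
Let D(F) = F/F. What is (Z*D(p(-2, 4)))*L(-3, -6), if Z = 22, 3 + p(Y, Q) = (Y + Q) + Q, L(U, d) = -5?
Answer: -110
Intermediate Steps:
p(Y, Q) = -3 + Y + 2*Q (p(Y, Q) = -3 + ((Y + Q) + Q) = -3 + ((Q + Y) + Q) = -3 + (Y + 2*Q) = -3 + Y + 2*Q)
D(F) = 1
(Z*D(p(-2, 4)))*L(-3, -6) = (22*1)*(-5) = 22*(-5) = -110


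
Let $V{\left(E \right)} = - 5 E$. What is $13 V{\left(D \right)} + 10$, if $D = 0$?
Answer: $10$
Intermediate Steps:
$13 V{\left(D \right)} + 10 = 13 \left(\left(-5\right) 0\right) + 10 = 13 \cdot 0 + 10 = 0 + 10 = 10$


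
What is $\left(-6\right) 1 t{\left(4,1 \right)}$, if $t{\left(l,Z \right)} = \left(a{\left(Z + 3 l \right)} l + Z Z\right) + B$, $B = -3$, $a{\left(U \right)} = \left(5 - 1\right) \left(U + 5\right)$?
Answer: $-1716$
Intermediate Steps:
$a{\left(U \right)} = 20 + 4 U$ ($a{\left(U \right)} = 4 \left(5 + U\right) = 20 + 4 U$)
$t{\left(l,Z \right)} = -3 + Z^{2} + l \left(20 + 4 Z + 12 l\right)$ ($t{\left(l,Z \right)} = \left(\left(20 + 4 \left(Z + 3 l\right)\right) l + Z Z\right) - 3 = \left(\left(20 + \left(4 Z + 12 l\right)\right) l + Z^{2}\right) - 3 = \left(\left(20 + 4 Z + 12 l\right) l + Z^{2}\right) - 3 = \left(l \left(20 + 4 Z + 12 l\right) + Z^{2}\right) - 3 = \left(Z^{2} + l \left(20 + 4 Z + 12 l\right)\right) - 3 = -3 + Z^{2} + l \left(20 + 4 Z + 12 l\right)$)
$\left(-6\right) 1 t{\left(4,1 \right)} = \left(-6\right) 1 \left(-3 + 1^{2} + 4 \cdot 4 \left(5 + 1 + 3 \cdot 4\right)\right) = - 6 \left(-3 + 1 + 4 \cdot 4 \left(5 + 1 + 12\right)\right) = - 6 \left(-3 + 1 + 4 \cdot 4 \cdot 18\right) = - 6 \left(-3 + 1 + 288\right) = \left(-6\right) 286 = -1716$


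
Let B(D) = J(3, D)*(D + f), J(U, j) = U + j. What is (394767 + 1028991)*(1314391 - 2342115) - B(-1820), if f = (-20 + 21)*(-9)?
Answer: -1463233590085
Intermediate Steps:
f = -9 (f = 1*(-9) = -9)
B(D) = (-9 + D)*(3 + D) (B(D) = (3 + D)*(D - 9) = (3 + D)*(-9 + D) = (-9 + D)*(3 + D))
(394767 + 1028991)*(1314391 - 2342115) - B(-1820) = (394767 + 1028991)*(1314391 - 2342115) - (-9 - 1820)*(3 - 1820) = 1423758*(-1027724) - (-1829)*(-1817) = -1463230266792 - 1*3323293 = -1463230266792 - 3323293 = -1463233590085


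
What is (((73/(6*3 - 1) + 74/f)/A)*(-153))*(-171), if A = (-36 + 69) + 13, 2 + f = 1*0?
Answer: -427842/23 ≈ -18602.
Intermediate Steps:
f = -2 (f = -2 + 1*0 = -2 + 0 = -2)
A = 46 (A = 33 + 13 = 46)
(((73/(6*3 - 1) + 74/f)/A)*(-153))*(-171) = (((73/(6*3 - 1) + 74/(-2))/46)*(-153))*(-171) = (((73/(18 - 1) + 74*(-½))*(1/46))*(-153))*(-171) = (((73/17 - 37)*(1/46))*(-153))*(-171) = (-556/17*1/46*(-153))*(-171) = -278/391*(-153)*(-171) = (2502/23)*(-171) = -427842/23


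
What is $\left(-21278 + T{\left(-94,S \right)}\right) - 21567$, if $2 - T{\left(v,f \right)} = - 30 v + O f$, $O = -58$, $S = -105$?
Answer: $-51753$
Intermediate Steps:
$T{\left(v,f \right)} = 2 + 30 v + 58 f$ ($T{\left(v,f \right)} = 2 - \left(- 30 v - 58 f\right) = 2 - \left(- 58 f - 30 v\right) = 2 + \left(30 v + 58 f\right) = 2 + 30 v + 58 f$)
$\left(-21278 + T{\left(-94,S \right)}\right) - 21567 = \left(-21278 + \left(2 + 30 \left(-94\right) + 58 \left(-105\right)\right)\right) - 21567 = \left(-21278 - 8908\right) - 21567 = -30186 - 21567 = -51753$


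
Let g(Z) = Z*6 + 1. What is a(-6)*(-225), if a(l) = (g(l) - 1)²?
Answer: -291600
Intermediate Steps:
g(Z) = 1 + 6*Z (g(Z) = 6*Z + 1 = 1 + 6*Z)
a(l) = 36*l² (a(l) = ((1 + 6*l) - 1)² = (6*l)² = 36*l²)
a(-6)*(-225) = (36*(-6)²)*(-225) = (36*36)*(-225) = 1296*(-225) = -291600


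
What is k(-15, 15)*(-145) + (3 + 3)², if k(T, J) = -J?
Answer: 2211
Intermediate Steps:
k(-15, 15)*(-145) + (3 + 3)² = -1*15*(-145) + (3 + 3)² = -15*(-145) + 6² = 2175 + 36 = 2211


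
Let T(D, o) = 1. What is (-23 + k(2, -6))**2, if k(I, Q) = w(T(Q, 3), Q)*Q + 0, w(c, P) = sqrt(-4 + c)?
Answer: 421 + 276*I*sqrt(3) ≈ 421.0 + 478.05*I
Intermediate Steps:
k(I, Q) = I*Q*sqrt(3) (k(I, Q) = sqrt(-4 + 1)*Q + 0 = sqrt(-3)*Q + 0 = (I*sqrt(3))*Q + 0 = I*Q*sqrt(3) + 0 = I*Q*sqrt(3))
(-23 + k(2, -6))**2 = (-23 + I*(-6)*sqrt(3))**2 = (-23 - 6*I*sqrt(3))**2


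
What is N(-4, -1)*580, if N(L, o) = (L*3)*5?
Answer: -34800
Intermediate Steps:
N(L, o) = 15*L (N(L, o) = (3*L)*5 = 15*L)
N(-4, -1)*580 = (15*(-4))*580 = -60*580 = -34800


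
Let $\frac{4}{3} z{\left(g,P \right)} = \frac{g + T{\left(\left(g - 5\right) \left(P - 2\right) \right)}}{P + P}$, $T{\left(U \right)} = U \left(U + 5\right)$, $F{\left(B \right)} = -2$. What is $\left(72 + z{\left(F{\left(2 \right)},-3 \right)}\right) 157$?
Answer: $- \frac{64527}{4} \approx -16132.0$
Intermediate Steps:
$T{\left(U \right)} = U \left(5 + U\right)$
$z{\left(g,P \right)} = \frac{3 \left(g + \left(-5 + g\right) \left(-2 + P\right) \left(5 + \left(-5 + g\right) \left(-2 + P\right)\right)\right)}{8 P}$ ($z{\left(g,P \right)} = \frac{3 \frac{g + \left(g - 5\right) \left(P - 2\right) \left(5 + \left(g - 5\right) \left(P - 2\right)\right)}{P + P}}{4} = \frac{3 \frac{g + \left(-5 + g\right) \left(-2 + P\right) \left(5 + \left(-5 + g\right) \left(-2 + P\right)\right)}{2 P}}{4} = \frac{3 \left(g + \left(-5 + g\right) \left(-2 + P\right) \left(5 + \left(-5 + g\right) \left(-2 + P\right)\right)\right)}{8 P}$)
$\left(72 + z{\left(F{\left(2 \right)},-3 \right)}\right) 157 = \left(72 + \frac{3 \left(-2 + \left(10 - -15 - -4 - -6\right) \left(15 - -15 - -4 - -6\right)\right)}{8 \left(-3\right)}\right) 157 = \left(72 + \frac{3}{8} \left(- \frac{1}{3}\right) \left(-2 + \left(10 + 15 + 4 + 6\right) \left(15 + 15 + 4 + 6\right)\right)\right) 157 = \left(72 + \frac{3}{8} \left(- \frac{1}{3}\right) \left(-2 + 35 \cdot 40\right)\right) 157 = \left(72 + \frac{3}{8} \left(- \frac{1}{3}\right) \left(-2 + 1400\right)\right) 157 = \left(72 + \frac{3}{8} \left(- \frac{1}{3}\right) 1398\right) 157 = \left(72 - \frac{699}{4}\right) 157 = \left(- \frac{411}{4}\right) 157 = - \frac{64527}{4}$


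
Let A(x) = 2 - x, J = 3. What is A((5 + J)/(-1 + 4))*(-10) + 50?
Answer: 170/3 ≈ 56.667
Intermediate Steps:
A((5 + J)/(-1 + 4))*(-10) + 50 = (2 - (5 + 3)/(-1 + 4))*(-10) + 50 = (2 - 8/3)*(-10) + 50 = -⅔*(-10) + 50 = 20/3 + 50 = 170/3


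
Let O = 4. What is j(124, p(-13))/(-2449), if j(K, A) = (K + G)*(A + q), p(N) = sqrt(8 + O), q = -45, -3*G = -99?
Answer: 7065/2449 - 314*sqrt(3)/2449 ≈ 2.6628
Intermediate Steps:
G = 33 (G = -1/3*(-99) = 33)
p(N) = 2*sqrt(3) (p(N) = sqrt(8 + 4) = sqrt(12) = 2*sqrt(3))
j(K, A) = (-45 + A)*(33 + K) (j(K, A) = (K + 33)*(A - 45) = (33 + K)*(-45 + A) = (-45 + A)*(33 + K))
j(124, p(-13))/(-2449) = (-1485 - 45*124 + 33*(2*sqrt(3)) + (2*sqrt(3))*124)/(-2449) = (-1485 - 5580 + 66*sqrt(3) + 248*sqrt(3))*(-1/2449) = (-7065 + 314*sqrt(3))*(-1/2449) = 7065/2449 - 314*sqrt(3)/2449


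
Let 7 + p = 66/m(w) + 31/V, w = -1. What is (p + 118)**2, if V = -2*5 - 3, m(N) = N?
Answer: 306916/169 ≈ 1816.1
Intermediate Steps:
V = -13 (V = -10 - 3 = -13)
p = -980/13 (p = -7 + (66/(-1) + 31/(-13)) = -7 + (66*(-1) + 31*(-1/13)) = -7 + (-66 - 31/13) = -7 - 889/13 = -980/13 ≈ -75.385)
(p + 118)**2 = (-980/13 + 118)**2 = (554/13)**2 = 306916/169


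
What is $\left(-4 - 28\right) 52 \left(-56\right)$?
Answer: $93184$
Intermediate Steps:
$\left(-4 - 28\right) 52 \left(-56\right) = \left(-32\right) 52 \left(-56\right) = \left(-1664\right) \left(-56\right) = 93184$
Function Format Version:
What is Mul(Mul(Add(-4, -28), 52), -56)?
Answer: 93184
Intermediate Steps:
Mul(Mul(Add(-4, -28), 52), -56) = Mul(Mul(-32, 52), -56) = Mul(-1664, -56) = 93184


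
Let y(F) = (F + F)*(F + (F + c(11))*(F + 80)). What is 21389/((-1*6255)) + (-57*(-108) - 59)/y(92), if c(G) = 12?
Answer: -14144703949/4138708320 ≈ -3.4177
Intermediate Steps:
y(F) = 2*F*(F + (12 + F)*(80 + F)) (y(F) = (F + F)*(F + (F + 12)*(F + 80)) = (2*F)*(F + (12 + F)*(80 + F)) = 2*F*(F + (12 + F)*(80 + F)))
21389/((-1*6255)) + (-57*(-108) - 59)/y(92) = 21389/((-1*6255)) + (-57*(-108) - 59)/((2*92*(960 + 92² + 93*92))) = 21389/(-6255) + (6156 - 59)/((2*92*(960 + 8464 + 8556))) = 21389*(-1/6255) + 6097/((2*92*17980)) = -21389/6255 + 6097/3308320 = -14144703949/4138708320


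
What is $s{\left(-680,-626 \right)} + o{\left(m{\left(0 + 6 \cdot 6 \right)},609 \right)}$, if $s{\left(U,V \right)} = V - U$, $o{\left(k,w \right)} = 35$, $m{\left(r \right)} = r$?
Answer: $89$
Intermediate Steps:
$s{\left(-680,-626 \right)} + o{\left(m{\left(0 + 6 \cdot 6 \right)},609 \right)} = \left(-626 - -680\right) + 35 = \left(-626 + 680\right) + 35 = 54 + 35 = 89$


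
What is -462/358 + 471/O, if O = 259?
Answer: 24480/46361 ≈ 0.52803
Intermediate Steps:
-462/358 + 471/O = -462/358 + 471/259 = -462*1/358 + 471*(1/259) = -231/179 + 471/259 = 24480/46361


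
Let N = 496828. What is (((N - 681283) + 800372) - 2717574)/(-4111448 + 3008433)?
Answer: 2101657/1103015 ≈ 1.9054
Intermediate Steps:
(((N - 681283) + 800372) - 2717574)/(-4111448 + 3008433) = (((496828 - 681283) + 800372) - 2717574)/(-4111448 + 3008433) = ((-184455 + 800372) - 2717574)/(-1103015) = (615917 - 2717574)*(-1/1103015) = -2101657*(-1/1103015) = 2101657/1103015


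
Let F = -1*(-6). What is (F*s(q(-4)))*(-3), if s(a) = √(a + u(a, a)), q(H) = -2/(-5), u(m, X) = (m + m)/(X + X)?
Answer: -18*√35/5 ≈ -21.298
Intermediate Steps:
u(m, X) = m/X (u(m, X) = (2*m)/((2*X)) = (2*m)*(1/(2*X)) = m/X)
q(H) = ⅖ (q(H) = -2*(-1)/5 = -1*(-⅖) = ⅖)
F = 6
s(a) = √(1 + a) (s(a) = √(a + a/a) = √(a + 1) = √(1 + a))
(F*s(q(-4)))*(-3) = (6*√(1 + ⅖))*(-3) = (6*√(7/5))*(-3) = (6*(√35/5))*(-3) = (6*√35/5)*(-3) = -18*√35/5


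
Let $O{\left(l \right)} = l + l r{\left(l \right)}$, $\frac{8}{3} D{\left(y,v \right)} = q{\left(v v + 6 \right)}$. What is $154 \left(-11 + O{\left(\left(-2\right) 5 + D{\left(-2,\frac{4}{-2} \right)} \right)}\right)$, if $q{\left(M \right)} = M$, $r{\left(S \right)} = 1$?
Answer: $-3619$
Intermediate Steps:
$D{\left(y,v \right)} = \frac{9}{4} + \frac{3 v^{2}}{8}$ ($D{\left(y,v \right)} = \frac{3 \left(v v + 6\right)}{8} = \frac{3 \left(v^{2} + 6\right)}{8} = \frac{3 \left(6 + v^{2}\right)}{8} = \frac{9}{4} + \frac{3 v^{2}}{8}$)
$O{\left(l \right)} = 2 l$ ($O{\left(l \right)} = l + l 1 = l + l = 2 l$)
$154 \left(-11 + O{\left(\left(-2\right) 5 + D{\left(-2,\frac{4}{-2} \right)} \right)}\right) = 154 \left(-11 + 2 \left(\left(-2\right) 5 + \left(\frac{9}{4} + \frac{3 \left(\frac{4}{-2}\right)^{2}}{8}\right)\right)\right) = 154 \left(-11 + 2 \left(-10 + \left(\frac{9}{4} + \frac{3 \left(4 \left(- \frac{1}{2}\right)\right)^{2}}{8}\right)\right)\right) = 154 \left(-11 + 2 \left(-10 + \left(\frac{9}{4} + \frac{3 \left(-2\right)^{2}}{8}\right)\right)\right) = 154 \left(-11 + 2 \left(-10 + \left(\frac{9}{4} + \frac{3}{8} \cdot 4\right)\right)\right) = 154 \left(-11 + 2 \left(-10 + \left(\frac{9}{4} + \frac{3}{2}\right)\right)\right) = 154 \left(-11 + 2 \left(-10 + \frac{15}{4}\right)\right) = 154 \left(-11 + 2 \left(- \frac{25}{4}\right)\right) = 154 \left(-11 - \frac{25}{2}\right) = 154 \left(- \frac{47}{2}\right) = -3619$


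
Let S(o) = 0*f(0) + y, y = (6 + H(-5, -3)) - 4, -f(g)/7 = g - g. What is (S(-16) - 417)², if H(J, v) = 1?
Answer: 171396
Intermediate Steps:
f(g) = 0 (f(g) = -7*(g - g) = -7*0 = 0)
y = 3 (y = (6 + 1) - 4 = 7 - 4 = 3)
S(o) = 3 (S(o) = 0*0 + 3 = 0 + 3 = 3)
(S(-16) - 417)² = (3 - 417)² = (-414)² = 171396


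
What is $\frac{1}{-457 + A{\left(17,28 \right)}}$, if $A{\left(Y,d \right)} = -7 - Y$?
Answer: $- \frac{1}{481} \approx -0.002079$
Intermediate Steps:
$\frac{1}{-457 + A{\left(17,28 \right)}} = \frac{1}{-457 - 24} = \frac{1}{-481} = - \frac{1}{481}$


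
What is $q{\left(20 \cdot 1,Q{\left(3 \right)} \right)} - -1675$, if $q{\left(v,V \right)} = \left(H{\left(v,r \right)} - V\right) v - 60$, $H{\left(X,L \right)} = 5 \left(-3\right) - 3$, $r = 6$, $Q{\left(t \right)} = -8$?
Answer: $1415$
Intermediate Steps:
$H{\left(X,L \right)} = -18$ ($H{\left(X,L \right)} = -15 - 3 = -18$)
$q{\left(v,V \right)} = -60 + v \left(-18 - V\right)$ ($q{\left(v,V \right)} = \left(-18 - V\right) v - 60 = v \left(-18 - V\right) - 60 = -60 + v \left(-18 - V\right)$)
$q{\left(20 \cdot 1,Q{\left(3 \right)} \right)} - -1675 = \left(-60 - 18 \cdot 20 \cdot 1 - - 8 \cdot 20 \cdot 1\right) - -1675 = \left(-60 - 360 - \left(-8\right) 20\right) + 1675 = \left(-60 - 360 + 160\right) + 1675 = -260 + 1675 = 1415$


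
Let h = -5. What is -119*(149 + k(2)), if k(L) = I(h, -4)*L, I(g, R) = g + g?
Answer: -15351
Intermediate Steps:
I(g, R) = 2*g
k(L) = -10*L (k(L) = (2*(-5))*L = -10*L)
-119*(149 + k(2)) = -119*(149 - 10*2) = -119*(149 - 20) = -119*129 = -15351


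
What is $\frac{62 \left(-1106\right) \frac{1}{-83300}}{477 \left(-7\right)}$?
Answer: $- \frac{2449}{9933525} \approx -0.00024654$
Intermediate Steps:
$\frac{62 \left(-1106\right) \frac{1}{-83300}}{477 \left(-7\right)} = \frac{\left(-68572\right) \left(- \frac{1}{83300}\right)}{-3339} = \frac{2449}{2975} \left(- \frac{1}{3339}\right) = - \frac{2449}{9933525}$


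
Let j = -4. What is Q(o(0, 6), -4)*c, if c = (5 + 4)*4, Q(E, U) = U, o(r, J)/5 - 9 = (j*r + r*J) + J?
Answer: -144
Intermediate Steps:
o(r, J) = 45 - 20*r + 5*J + 5*J*r (o(r, J) = 45 + 5*((-4*r + r*J) + J) = 45 + 5*((-4*r + J*r) + J) = 45 + 5*(J - 4*r + J*r) = 45 + (-20*r + 5*J + 5*J*r) = 45 - 20*r + 5*J + 5*J*r)
c = 36 (c = 9*4 = 36)
Q(o(0, 6), -4)*c = -4*36 = -144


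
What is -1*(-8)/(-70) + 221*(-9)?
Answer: -69619/35 ≈ -1989.1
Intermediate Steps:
-1*(-8)/(-70) + 221*(-9) = 8*(-1/70) - 1989 = -4/35 - 1989 = -69619/35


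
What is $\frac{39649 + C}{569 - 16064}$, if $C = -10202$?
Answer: $- \frac{29447}{15495} \approx -1.9004$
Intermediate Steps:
$\frac{39649 + C}{569 - 16064} = \frac{39649 - 10202}{569 - 16064} = \frac{29447}{-15495} = 29447 \left(- \frac{1}{15495}\right) = - \frac{29447}{15495}$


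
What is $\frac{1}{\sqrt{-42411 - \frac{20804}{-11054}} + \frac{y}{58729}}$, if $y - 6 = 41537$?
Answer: $\frac{13484657687369}{808460937078638418} - \frac{3449095441 i \sqrt{1295502242765}}{808460937078638418} \approx 1.6679 \cdot 10^{-5} - 0.0048558 i$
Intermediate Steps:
$y = 41543$ ($y = 6 + 41537 = 41543$)
$\frac{1}{\sqrt{-42411 - \frac{20804}{-11054}} + \frac{y}{58729}} = \frac{1}{\sqrt{-42411 - \frac{20804}{-11054}} + \frac{41543}{58729}} = \frac{1}{\sqrt{-42411 - - \frac{10402}{5527}} + 41543 \cdot \frac{1}{58729}} = \frac{1}{\sqrt{-42411 + \frac{10402}{5527}} + \frac{41543}{58729}} = \frac{1}{\sqrt{- \frac{234395195}{5527}} + \frac{41543}{58729}} = \frac{1}{\frac{i \sqrt{1295502242765}}{5527} + \frac{41543}{58729}} = \frac{1}{\frac{41543}{58729} + \frac{i \sqrt{1295502242765}}{5527}}$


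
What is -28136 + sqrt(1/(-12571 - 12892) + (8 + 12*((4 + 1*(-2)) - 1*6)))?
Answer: -28136 + 3*I*sqrt(2881622247)/25463 ≈ -28136.0 + 6.3246*I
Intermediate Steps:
-28136 + sqrt(1/(-12571 - 12892) + (8 + 12*((4 + 1*(-2)) - 1*6))) = -28136 + sqrt(1/(-25463) + (8 + 12*((4 - 2) - 6))) = -28136 + sqrt(-1/25463 + (8 + 12*(2 - 6))) = -28136 + sqrt(-1/25463 + (8 + 12*(-4))) = -28136 + sqrt(-1/25463 + (8 - 48)) = -28136 + sqrt(-1/25463 - 40) = -28136 + sqrt(-1018521/25463) = -28136 + 3*I*sqrt(2881622247)/25463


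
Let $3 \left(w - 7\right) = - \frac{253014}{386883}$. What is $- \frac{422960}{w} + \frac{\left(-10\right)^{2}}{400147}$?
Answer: $- \frac{65478467706566660}{1049922904921} \approx -62365.0$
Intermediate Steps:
$w = \frac{2623843}{386883}$ ($w = 7 + \frac{\left(-253014\right) \frac{1}{386883}}{3} = 7 + \frac{1}{3} \left(- \frac{84338}{128961}\right) = 7 - \frac{84338}{386883} = \frac{2623843}{386883} \approx 6.782$)
$- \frac{422960}{w} + \frac{\left(-10\right)^{2}}{400147} = - \frac{422960}{\frac{2623843}{386883}} + \frac{\left(-10\right)^{2}}{400147} = \left(-422960\right) \frac{386883}{2623843} + 100 \cdot \frac{1}{400147} = - \frac{163636033680}{2623843} + \frac{100}{400147} = - \frac{65478467706566660}{1049922904921}$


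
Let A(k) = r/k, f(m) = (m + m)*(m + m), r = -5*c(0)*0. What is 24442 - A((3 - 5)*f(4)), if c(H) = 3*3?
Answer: 24442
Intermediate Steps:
c(H) = 9
r = 0 (r = -5*9*0 = -45*0 = 0)
f(m) = 4*m² (f(m) = (2*m)*(2*m) = 4*m²)
A(k) = 0 (A(k) = 0/k = 0)
24442 - A((3 - 5)*f(4)) = 24442 - 1*0 = 24442 + 0 = 24442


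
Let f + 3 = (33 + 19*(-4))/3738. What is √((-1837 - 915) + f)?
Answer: I*√38494794954/3738 ≈ 52.488*I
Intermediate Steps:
f = -11257/3738 (f = -3 + (33 + 19*(-4))/3738 = -3 + (33 - 76)*(1/3738) = -3 - 43*1/3738 = -3 - 43/3738 = -11257/3738 ≈ -3.0115)
√((-1837 - 915) + f) = √((-1837 - 915) - 11257/3738) = √(-2752 - 11257/3738) = √(-10298233/3738) = I*√38494794954/3738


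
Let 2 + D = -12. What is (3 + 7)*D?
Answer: -140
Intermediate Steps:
D = -14 (D = -2 - 12 = -14)
(3 + 7)*D = (3 + 7)*(-14) = 10*(-14) = -140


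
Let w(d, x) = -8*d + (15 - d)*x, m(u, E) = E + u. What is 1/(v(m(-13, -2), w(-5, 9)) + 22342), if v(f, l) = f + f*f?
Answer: 1/22552 ≈ 4.4342e-5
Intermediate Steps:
w(d, x) = -8*d + x*(15 - d)
v(f, l) = f + f²
1/(v(m(-13, -2), w(-5, 9)) + 22342) = 1/((-2 - 13)*(1 + (-2 - 13)) + 22342) = 1/(-15*(1 - 15) + 22342) = 1/(-15*(-14) + 22342) = 1/(210 + 22342) = 1/22552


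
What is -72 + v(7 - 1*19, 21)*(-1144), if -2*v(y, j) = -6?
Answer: -3504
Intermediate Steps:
v(y, j) = 3 (v(y, j) = -½*(-6) = 3)
-72 + v(7 - 1*19, 21)*(-1144) = -72 + 3*(-1144) = -72 - 3432 = -3504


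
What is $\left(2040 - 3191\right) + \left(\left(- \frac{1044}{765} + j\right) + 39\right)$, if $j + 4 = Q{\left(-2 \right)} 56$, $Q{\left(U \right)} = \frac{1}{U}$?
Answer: $- \frac{97356}{85} \approx -1145.4$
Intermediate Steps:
$j = -32$ ($j = -4 + \frac{1}{-2} \cdot 56 = -4 - 28 = -32$)
$\left(2040 - 3191\right) + \left(\left(- \frac{1044}{765} + j\right) + 39\right) = \left(2040 - 3191\right) + \left(\left(- \frac{1044}{765} - 32\right) + 39\right) = -1151 + \left(\left(\left(-1044\right) \frac{1}{765} - 32\right) + 39\right) = -1151 + \left(\left(- \frac{116}{85} - 32\right) + 39\right) = -1151 + \left(- \frac{2836}{85} + 39\right) = -1151 + \frac{479}{85} = - \frac{97356}{85}$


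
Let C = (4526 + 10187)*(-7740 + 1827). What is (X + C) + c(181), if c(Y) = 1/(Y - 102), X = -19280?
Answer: -6874362670/79 ≈ -8.7017e+7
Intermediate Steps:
c(Y) = 1/(-102 + Y)
C = -86997969 (C = 14713*(-5913) = -86997969)
(X + C) + c(181) = (-19280 - 86997969) + 1/(-102 + 181) = -87017249 + 1/79 = -6874362670/79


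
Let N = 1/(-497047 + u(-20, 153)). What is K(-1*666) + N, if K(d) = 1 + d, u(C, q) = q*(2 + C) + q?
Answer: -332265921/499648 ≈ -665.00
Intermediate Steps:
u(C, q) = q + q*(2 + C)
N = -1/499648 (N = 1/(-497047 + 153*(3 - 20)) = 1/(-497047 + 153*(-17)) = 1/(-497047 - 2601) = 1/(-499648) = -1/499648 ≈ -2.0014e-6)
K(-1*666) + N = (1 - 1*666) - 1/499648 = (1 - 666) - 1/499648 = -665 - 1/499648 = -332265921/499648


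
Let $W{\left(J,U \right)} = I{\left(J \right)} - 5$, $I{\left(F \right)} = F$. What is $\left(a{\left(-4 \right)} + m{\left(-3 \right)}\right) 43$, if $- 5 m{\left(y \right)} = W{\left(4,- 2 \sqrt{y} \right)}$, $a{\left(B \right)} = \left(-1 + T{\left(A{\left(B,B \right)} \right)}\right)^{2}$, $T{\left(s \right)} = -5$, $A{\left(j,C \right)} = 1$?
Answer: $\frac{7783}{5} \approx 1556.6$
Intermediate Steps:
$W{\left(J,U \right)} = -5 + J$ ($W{\left(J,U \right)} = J - 5 = -5 + J$)
$a{\left(B \right)} = 36$ ($a{\left(B \right)} = \left(-1 - 5\right)^{2} = \left(-6\right)^{2} = 36$)
$m{\left(y \right)} = \frac{1}{5}$ ($m{\left(y \right)} = - \frac{-5 + 4}{5} = \left(- \frac{1}{5}\right) \left(-1\right) = \frac{1}{5}$)
$\left(a{\left(-4 \right)} + m{\left(-3 \right)}\right) 43 = \left(36 + \frac{1}{5}\right) 43 = \frac{181}{5} \cdot 43 = \frac{7783}{5}$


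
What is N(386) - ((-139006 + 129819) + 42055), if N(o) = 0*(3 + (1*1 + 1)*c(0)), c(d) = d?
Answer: -32868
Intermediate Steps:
N(o) = 0 (N(o) = 0*(3 + (1*1 + 1)*0) = 0*(3 + (1 + 1)*0) = 0*(3 + 2*0) = 0*(3 + 0) = 0*3 = 0)
N(386) - ((-139006 + 129819) + 42055) = 0 - ((-139006 + 129819) + 42055) = 0 - (-9187 + 42055) = 0 - 1*32868 = 0 - 32868 = -32868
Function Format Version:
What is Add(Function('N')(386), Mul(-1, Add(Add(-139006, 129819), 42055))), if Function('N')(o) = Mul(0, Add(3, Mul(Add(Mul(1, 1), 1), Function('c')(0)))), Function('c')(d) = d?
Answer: -32868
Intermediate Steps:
Function('N')(o) = 0 (Function('N')(o) = Mul(0, Add(3, Mul(Add(Mul(1, 1), 1), 0))) = Mul(0, Add(3, Mul(Add(1, 1), 0))) = Mul(0, Add(3, Mul(2, 0))) = Mul(0, Add(3, 0)) = Mul(0, 3) = 0)
Add(Function('N')(386), Mul(-1, Add(Add(-139006, 129819), 42055))) = Add(0, Mul(-1, Add(Add(-139006, 129819), 42055))) = Add(0, Mul(-1, Add(-9187, 42055))) = Add(0, Mul(-1, 32868)) = Add(0, -32868) = -32868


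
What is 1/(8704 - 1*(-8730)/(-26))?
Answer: 13/108787 ≈ 0.00011950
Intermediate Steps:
1/(8704 - 1*(-8730)/(-26)) = 1/(8704 + 8730*(-1/26)) = 1/(8704 - 4365/13) = 1/(108787/13) = 13/108787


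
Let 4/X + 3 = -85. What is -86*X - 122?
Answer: -1299/11 ≈ -118.09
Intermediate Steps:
X = -1/22 (X = 4/(-3 - 85) = 4/(-88) = 4*(-1/88) = -1/22 ≈ -0.045455)
-86*X - 122 = -86*(-1/22) - 122 = 43/11 - 122 = -1299/11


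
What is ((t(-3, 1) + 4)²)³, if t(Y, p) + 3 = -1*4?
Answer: 729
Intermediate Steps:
t(Y, p) = -7 (t(Y, p) = -3 - 1*4 = -3 - 4 = -7)
((t(-3, 1) + 4)²)³ = ((-7 + 4)²)³ = ((-3)²)³ = 9³ = 729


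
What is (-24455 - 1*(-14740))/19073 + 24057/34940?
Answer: 119397061/666410620 ≈ 0.17916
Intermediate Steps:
(-24455 - 1*(-14740))/19073 + 24057/34940 = (-24455 + 14740)*(1/19073) + 24057*(1/34940) = -9715*1/19073 + 24057/34940 = -9715/19073 + 24057/34940 = 119397061/666410620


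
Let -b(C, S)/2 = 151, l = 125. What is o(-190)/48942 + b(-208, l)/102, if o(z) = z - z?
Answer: -151/51 ≈ -2.9608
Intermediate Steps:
o(z) = 0
b(C, S) = -302 (b(C, S) = -2*151 = -302)
o(-190)/48942 + b(-208, l)/102 = 0/48942 - 302/102 = 0*(1/48942) - 302*1/102 = 0 - 151/51 = -151/51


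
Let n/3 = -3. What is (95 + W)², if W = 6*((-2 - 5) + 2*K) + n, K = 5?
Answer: 10816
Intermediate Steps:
n = -9 (n = 3*(-3) = -9)
W = 9 (W = 6*((-2 - 5) + 2*5) - 9 = 6*(-7 + 10) - 9 = 6*3 - 9 = 18 - 9 = 9)
(95 + W)² = (95 + 9)² = 104² = 10816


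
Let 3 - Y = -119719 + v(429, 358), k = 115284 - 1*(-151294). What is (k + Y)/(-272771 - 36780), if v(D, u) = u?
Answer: -385942/309551 ≈ -1.2468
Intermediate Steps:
k = 266578 (k = 115284 + 151294 = 266578)
Y = 119364 (Y = 3 - (-119719 + 358) = 3 - 1*(-119361) = 3 + 119361 = 119364)
(k + Y)/(-272771 - 36780) = (266578 + 119364)/(-272771 - 36780) = 385942/(-309551) = 385942*(-1/309551) = -385942/309551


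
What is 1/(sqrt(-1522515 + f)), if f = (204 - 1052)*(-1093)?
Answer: -I*sqrt(595651)/595651 ≈ -0.0012957*I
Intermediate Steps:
f = 926864 (f = -848*(-1093) = 926864)
1/(sqrt(-1522515 + f)) = 1/(sqrt(-1522515 + 926864)) = 1/(sqrt(-595651)) = 1/(I*sqrt(595651)) = -I*sqrt(595651)/595651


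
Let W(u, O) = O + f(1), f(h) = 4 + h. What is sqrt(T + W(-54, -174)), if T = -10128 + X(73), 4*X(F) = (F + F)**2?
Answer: 6*I*sqrt(138) ≈ 70.484*I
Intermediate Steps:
X(F) = F**2 (X(F) = (F + F)**2/4 = (2*F)**2/4 = (4*F**2)/4 = F**2)
T = -4799 (T = -10128 + 73**2 = -10128 + 5329 = -4799)
W(u, O) = 5 + O (W(u, O) = O + (4 + 1) = O + 5 = 5 + O)
sqrt(T + W(-54, -174)) = sqrt(-4799 + (5 - 174)) = sqrt(-4799 - 169) = sqrt(-4968) = 6*I*sqrt(138)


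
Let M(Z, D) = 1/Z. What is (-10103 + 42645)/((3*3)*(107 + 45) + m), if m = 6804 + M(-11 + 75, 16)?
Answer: 2082688/523009 ≈ 3.9821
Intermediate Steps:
m = 435457/64 (m = 6804 + 1/(-11 + 75) = 6804 + 1/64 = 435457/64 ≈ 6804.0)
(-10103 + 42645)/((3*3)*(107 + 45) + m) = (-10103 + 42645)/((3*3)*(107 + 45) + 435457/64) = 32542/(9*152 + 435457/64) = 32542/(1368 + 435457/64) = 32542/(523009/64) = 32542*(64/523009) = 2082688/523009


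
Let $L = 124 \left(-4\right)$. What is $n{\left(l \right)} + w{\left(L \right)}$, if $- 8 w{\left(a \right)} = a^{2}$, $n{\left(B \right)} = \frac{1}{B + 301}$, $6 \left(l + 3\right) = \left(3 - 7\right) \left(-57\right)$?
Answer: $- \frac{10332671}{336} \approx -30752.0$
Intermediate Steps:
$l = 35$ ($l = -3 + \frac{\left(3 - 7\right) \left(-57\right)}{6} = -3 + \frac{\left(-4\right) \left(-57\right)}{6} = -3 + \frac{1}{6} \cdot 228 = -3 + 38 = 35$)
$n{\left(B \right)} = \frac{1}{301 + B}$
$L = -496$
$w{\left(a \right)} = - \frac{a^{2}}{8}$
$n{\left(l \right)} + w{\left(L \right)} = \frac{1}{301 + 35} - \frac{\left(-496\right)^{2}}{8} = \frac{1}{336} - 30752 = - \frac{10332671}{336}$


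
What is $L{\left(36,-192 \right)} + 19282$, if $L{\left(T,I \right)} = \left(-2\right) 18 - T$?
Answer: $19210$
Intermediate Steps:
$L{\left(T,I \right)} = -36 - T$
$L{\left(36,-192 \right)} + 19282 = \left(-36 - 36\right) + 19282 = -72 + 19282 = 19210$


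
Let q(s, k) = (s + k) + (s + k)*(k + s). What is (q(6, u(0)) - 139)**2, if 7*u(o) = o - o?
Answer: 9409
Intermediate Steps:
u(o) = 0 (u(o) = (o - o)/7 = (1/7)*0 = 0)
q(s, k) = k + s + (k + s)**2 (q(s, k) = (k + s) + (k + s)*(k + s) = (k + s) + (k + s)**2 = k + s + (k + s)**2)
(q(6, u(0)) - 139)**2 = ((0 + 6 + (0 + 6)**2) - 139)**2 = ((0 + 6 + 6**2) - 139)**2 = ((0 + 6 + 36) - 139)**2 = (42 - 139)**2 = (-97)**2 = 9409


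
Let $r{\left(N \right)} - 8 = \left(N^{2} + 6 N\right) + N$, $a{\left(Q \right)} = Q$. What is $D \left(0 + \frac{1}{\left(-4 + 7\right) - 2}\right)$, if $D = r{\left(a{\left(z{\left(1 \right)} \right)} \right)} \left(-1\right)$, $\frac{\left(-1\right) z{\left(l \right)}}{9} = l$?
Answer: $-26$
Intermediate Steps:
$z{\left(l \right)} = - 9 l$
$r{\left(N \right)} = 8 + N^{2} + 7 N$ ($r{\left(N \right)} = 8 + \left(\left(N^{2} + 6 N\right) + N\right) = 8 + \left(N^{2} + 7 N\right) = 8 + N^{2} + 7 N$)
$D = -26$ ($D = \left(8 + \left(\left(-9\right) 1\right)^{2} + 7 \left(\left(-9\right) 1\right)\right) \left(-1\right) = \left(8 + \left(-9\right)^{2} + 7 \left(-9\right)\right) \left(-1\right) = \left(8 + 81 - 63\right) \left(-1\right) = 26 \left(-1\right) = -26$)
$D \left(0 + \frac{1}{\left(-4 + 7\right) - 2}\right) = - 26 \left(0 + \frac{1}{\left(-4 + 7\right) - 2}\right) = - 26 \left(0 + \frac{1}{3 - 2}\right) = - 26 \left(0 + 1^{-1}\right) = - 26 \left(0 + 1\right) = \left(-26\right) 1 = -26$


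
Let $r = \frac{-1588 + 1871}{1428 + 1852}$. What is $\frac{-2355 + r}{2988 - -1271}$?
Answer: $- \frac{7724117}{13969520} \approx -0.55293$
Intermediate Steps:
$r = \frac{283}{3280} \approx 0.08628$
$\frac{-2355 + r}{2988 - -1271} = \frac{-2355 + \frac{283}{3280}}{2988 - -1271} = - \frac{7724117}{3280 \left(2988 + 1271\right)} = - \frac{7724117}{3280 \cdot 4259} = \left(- \frac{7724117}{3280}\right) \frac{1}{4259} = - \frac{7724117}{13969520}$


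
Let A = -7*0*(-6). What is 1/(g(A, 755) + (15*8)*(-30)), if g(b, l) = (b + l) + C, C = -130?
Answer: -1/2975 ≈ -0.00033613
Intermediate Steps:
A = 0 (A = 0*(-6) = 0)
g(b, l) = -130 + b + l (g(b, l) = (b + l) - 130 = -130 + b + l)
1/(g(A, 755) + (15*8)*(-30)) = 1/((-130 + 0 + 755) + (15*8)*(-30)) = 1/(625 + 120*(-30)) = 1/(625 - 3600) = 1/(-2975) = -1/2975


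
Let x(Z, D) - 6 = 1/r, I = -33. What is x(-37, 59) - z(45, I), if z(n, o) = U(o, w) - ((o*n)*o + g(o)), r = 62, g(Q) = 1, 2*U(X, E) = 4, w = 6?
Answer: 3038621/62 ≈ 49010.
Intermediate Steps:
U(X, E) = 2 (U(X, E) = (½)*4 = 2)
x(Z, D) = 373/62 (x(Z, D) = 6 + 1/62 = 373/62)
z(n, o) = 1 - n*o² (z(n, o) = 2 - ((o*n)*o + 1) = 2 - ((n*o)*o + 1) = 2 - (n*o² + 1) = 2 - (1 + n*o²) = 2 + (-1 - n*o²) = 1 - n*o²)
x(-37, 59) - z(45, I) = 373/62 - (1 - 1*45*(-33)²) = 373/62 - (1 - 1*45*1089) = 373/62 - (1 - 49005) = 373/62 - 1*(-49004) = 373/62 + 49004 = 3038621/62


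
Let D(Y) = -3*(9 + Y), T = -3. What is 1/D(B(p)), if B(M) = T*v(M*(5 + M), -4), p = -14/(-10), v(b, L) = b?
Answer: 25/1341 ≈ 0.018643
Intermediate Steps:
p = 7/5 (p = -14*(-1/10) = 7/5 ≈ 1.4000)
B(M) = -3*M*(5 + M)
D(Y) = -27 - 3*Y
1/D(B(p)) = 1/(-27 - (-9)*7*(5 + 7/5)/5) = 1/(-27 - (-9)*7*32/(5*5)) = 1/(-27 - 3*(-672/25)) = 1/(-27 + 2016/25) = 1/(1341/25) = 25/1341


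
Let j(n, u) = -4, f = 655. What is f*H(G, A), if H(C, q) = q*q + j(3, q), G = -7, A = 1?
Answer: -1965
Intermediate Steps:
H(C, q) = -4 + q² (H(C, q) = q*q - 4 = q² - 4 = -4 + q²)
f*H(G, A) = 655*(-4 + 1²) = 655*(-4 + 1) = 655*(-3) = -1965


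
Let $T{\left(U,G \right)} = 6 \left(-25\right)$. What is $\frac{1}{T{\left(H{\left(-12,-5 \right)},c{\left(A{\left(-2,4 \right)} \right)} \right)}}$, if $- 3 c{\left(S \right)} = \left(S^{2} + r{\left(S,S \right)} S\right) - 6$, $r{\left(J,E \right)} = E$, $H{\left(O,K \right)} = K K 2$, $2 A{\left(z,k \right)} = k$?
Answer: $- \frac{1}{150} \approx -0.0066667$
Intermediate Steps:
$A{\left(z,k \right)} = \frac{k}{2}$
$H{\left(O,K \right)} = 2 K^{2}$ ($H{\left(O,K \right)} = K^{2} \cdot 2 = 2 K^{2}$)
$c{\left(S \right)} = 2 - \frac{2 S^{2}}{3}$ ($c{\left(S \right)} = - \frac{\left(S^{2} + S S\right) - 6}{3} = - \frac{\left(S^{2} + S^{2}\right) - 6}{3} = - \frac{2 S^{2} - 6}{3} = - \frac{-6 + 2 S^{2}}{3} = 2 - \frac{2 S^{2}}{3}$)
$T{\left(U,G \right)} = -150$
$\frac{1}{T{\left(H{\left(-12,-5 \right)},c{\left(A{\left(-2,4 \right)} \right)} \right)}} = \frac{1}{-150} = - \frac{1}{150}$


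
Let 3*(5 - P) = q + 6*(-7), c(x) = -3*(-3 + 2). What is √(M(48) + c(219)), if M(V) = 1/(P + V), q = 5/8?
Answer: 3*√860811/1603 ≈ 1.7364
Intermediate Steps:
q = 5/8 (q = 5*(⅛) = 5/8 ≈ 0.62500)
c(x) = 3 (c(x) = -3*(-1) = 3)
P = 451/24 (P = 5 - (5/8 + 6*(-7))/3 = 5 - (5/8 - 42)/3 = 5 - ⅓*(-331/8) = 5 + 331/24 = 451/24 ≈ 18.792)
M(V) = 1/(451/24 + V)
√(M(48) + c(219)) = √(24/(451 + 24*48) + 3) = √(24/(451 + 1152) + 3) = √(24/1603 + 3) = √(4833/1603) = 3*√860811/1603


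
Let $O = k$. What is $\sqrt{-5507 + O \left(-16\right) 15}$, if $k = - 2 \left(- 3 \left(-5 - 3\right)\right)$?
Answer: $\sqrt{6013} \approx 77.544$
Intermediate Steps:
$k = -48$ ($k = - 2 \left(\left(-3\right) \left(-8\right)\right) = \left(-2\right) 24 = -48$)
$O = -48$
$\sqrt{-5507 + O \left(-16\right) 15} = \sqrt{-5507 + \left(-48\right) \left(-16\right) 15} = \sqrt{-5507 + 768 \cdot 15} = \sqrt{-5507 + 11520} = \sqrt{6013}$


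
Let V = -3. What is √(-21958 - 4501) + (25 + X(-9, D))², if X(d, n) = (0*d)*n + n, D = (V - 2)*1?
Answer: 400 + I*√26459 ≈ 400.0 + 162.66*I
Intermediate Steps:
D = -5 (D = (-3 - 2)*1 = -5*1 = -5)
X(d, n) = n (X(d, n) = 0*n + n = 0 + n = n)
√(-21958 - 4501) + (25 + X(-9, D))² = √(-21958 - 4501) + (25 - 5)² = √(-26459) + 20² = I*√26459 + 400 = 400 + I*√26459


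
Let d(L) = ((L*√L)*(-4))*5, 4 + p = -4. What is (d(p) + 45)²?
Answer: -202775 + 28800*I*√2 ≈ -2.0278e+5 + 40729.0*I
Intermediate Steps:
p = -8 (p = -4 - 4 = -8)
d(L) = -20*L^(3/2) (d(L) = (L^(3/2)*(-4))*5 = -4*L^(3/2)*5 = -20*L^(3/2))
(d(p) + 45)² = (-(-320)*I*√2 + 45)² = (320*I*√2 + 45)² = (45 + 320*I*√2)²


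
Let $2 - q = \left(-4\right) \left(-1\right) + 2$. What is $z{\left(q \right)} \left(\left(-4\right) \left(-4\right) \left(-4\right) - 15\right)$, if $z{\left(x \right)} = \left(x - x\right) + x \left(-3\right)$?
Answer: $-948$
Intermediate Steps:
$q = -4$ ($q = 2 - \left(\left(-4\right) \left(-1\right) + 2\right) = 2 - \left(4 + 2\right) = 2 - 6 = -4$)
$z{\left(x \right)} = - 3 x$ ($z{\left(x \right)} = 0 - 3 x = - 3 x$)
$z{\left(q \right)} \left(\left(-4\right) \left(-4\right) \left(-4\right) - 15\right) = \left(-3\right) \left(-4\right) \left(\left(-4\right) \left(-4\right) \left(-4\right) - 15\right) = 12 \left(16 \left(-4\right) - 15\right) = 12 \left(-64 - 15\right) = 12 \left(-79\right) = -948$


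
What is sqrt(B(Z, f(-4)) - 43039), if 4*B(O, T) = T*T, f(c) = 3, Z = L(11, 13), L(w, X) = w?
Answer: I*sqrt(172147)/2 ≈ 207.45*I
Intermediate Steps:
Z = 11
B(O, T) = T**2/4 (B(O, T) = (T*T)/4 = T**2/4)
sqrt(B(Z, f(-4)) - 43039) = sqrt((1/4)*3**2 - 43039) = sqrt((1/4)*9 - 43039) = sqrt(9/4 - 43039) = sqrt(-172147/4) = I*sqrt(172147)/2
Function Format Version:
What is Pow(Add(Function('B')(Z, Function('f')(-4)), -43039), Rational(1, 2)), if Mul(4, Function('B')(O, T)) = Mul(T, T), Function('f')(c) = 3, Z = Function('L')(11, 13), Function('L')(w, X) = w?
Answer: Mul(Rational(1, 2), I, Pow(172147, Rational(1, 2))) ≈ Mul(207.45, I)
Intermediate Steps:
Z = 11
Function('B')(O, T) = Mul(Rational(1, 4), Pow(T, 2)) (Function('B')(O, T) = Mul(Rational(1, 4), Mul(T, T)) = Mul(Rational(1, 4), Pow(T, 2)))
Pow(Add(Function('B')(Z, Function('f')(-4)), -43039), Rational(1, 2)) = Pow(Add(Mul(Rational(1, 4), Pow(3, 2)), -43039), Rational(1, 2)) = Pow(Add(Mul(Rational(1, 4), 9), -43039), Rational(1, 2)) = Pow(Add(Rational(9, 4), -43039), Rational(1, 2)) = Pow(Rational(-172147, 4), Rational(1, 2)) = Mul(Rational(1, 2), I, Pow(172147, Rational(1, 2)))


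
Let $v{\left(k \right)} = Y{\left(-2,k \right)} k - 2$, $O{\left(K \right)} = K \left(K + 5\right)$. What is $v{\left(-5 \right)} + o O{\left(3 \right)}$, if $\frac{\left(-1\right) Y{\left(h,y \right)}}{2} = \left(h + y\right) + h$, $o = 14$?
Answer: $244$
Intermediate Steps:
$Y{\left(h,y \right)} = - 4 h - 2 y$ ($Y{\left(h,y \right)} = - 2 \left(\left(h + y\right) + h\right) = - 2 \left(y + 2 h\right) = - 4 h - 2 y$)
$O{\left(K \right)} = K \left(5 + K\right)$
$v{\left(k \right)} = -2 + k \left(8 - 2 k\right)$ ($v{\left(k \right)} = \left(\left(-4\right) \left(-2\right) - 2 k\right) k - 2 = \left(8 - 2 k\right) k - 2 = k \left(8 - 2 k\right) - 2 = -2 + k \left(8 - 2 k\right)$)
$v{\left(-5 \right)} + o O{\left(3 \right)} = \left(-2 - - 10 \left(-4 - 5\right)\right) + 14 \cdot 3 \left(5 + 3\right) = \left(-2 - \left(-10\right) \left(-9\right)\right) + 14 \cdot 3 \cdot 8 = \left(-2 - 90\right) + 14 \cdot 24 = -92 + 336 = 244$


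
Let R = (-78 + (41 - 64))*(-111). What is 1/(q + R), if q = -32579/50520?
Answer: 50520/566347141 ≈ 8.9203e-5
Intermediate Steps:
q = -32579/50520 (q = -32579*1/50520 = -32579/50520 ≈ -0.64487)
R = 11211 (R = (-78 - 23)*(-111) = -101*(-111) = 11211)
1/(q + R) = 1/(-32579/50520 + 11211) = 1/(566347141/50520) = 50520/566347141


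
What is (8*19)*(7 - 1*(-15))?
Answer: 3344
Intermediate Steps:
(8*19)*(7 - 1*(-15)) = 152*(7 + 15) = 152*22 = 3344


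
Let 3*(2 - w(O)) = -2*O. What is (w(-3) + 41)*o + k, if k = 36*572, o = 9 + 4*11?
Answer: 22765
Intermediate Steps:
w(O) = 2 + 2*O/3 (w(O) = 2 - (-2)*O/3 = 2 + 2*O/3)
o = 53 (o = 9 + 44 = 53)
k = 20592
(w(-3) + 41)*o + k = ((2 + (2/3)*(-3)) + 41)*53 + 20592 = ((2 - 2) + 41)*53 + 20592 = (0 + 41)*53 + 20592 = 41*53 + 20592 = 2173 + 20592 = 22765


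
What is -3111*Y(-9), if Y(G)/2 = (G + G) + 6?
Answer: 74664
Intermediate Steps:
Y(G) = 12 + 4*G (Y(G) = 2*((G + G) + 6) = 2*(2*G + 6) = 2*(6 + 2*G) = 12 + 4*G)
-3111*Y(-9) = -3111*(12 + 4*(-9)) = -3111*(12 - 36) = -3111*(-24) = 74664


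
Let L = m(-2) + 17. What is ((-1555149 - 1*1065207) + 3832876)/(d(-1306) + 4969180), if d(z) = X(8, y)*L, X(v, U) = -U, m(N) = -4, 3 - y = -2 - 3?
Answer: 303130/1242269 ≈ 0.24401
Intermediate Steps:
y = 8 (y = 3 - (-2 - 3) = 3 - 1*(-5) = 3 + 5 = 8)
L = 13 (L = -4 + 17 = 13)
d(z) = -104 (d(z) = -1*8*13 = -8*13 = -104)
((-1555149 - 1*1065207) + 3832876)/(d(-1306) + 4969180) = ((-1555149 - 1*1065207) + 3832876)/(-104 + 4969180) = ((-1555149 - 1065207) + 3832876)/4969076 = (-2620356 + 3832876)*(1/4969076) = 1212520*(1/4969076) = 303130/1242269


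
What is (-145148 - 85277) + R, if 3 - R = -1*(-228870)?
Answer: -459292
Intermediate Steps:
R = -228867 (R = 3 - (-1)*(-228870) = 3 - 1*228870 = 3 - 228870 = -228867)
(-145148 - 85277) + R = (-145148 - 85277) - 228867 = -230425 - 228867 = -459292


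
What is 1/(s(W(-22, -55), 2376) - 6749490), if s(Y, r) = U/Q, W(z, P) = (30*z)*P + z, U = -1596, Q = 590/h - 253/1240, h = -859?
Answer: -45187/304908252470 ≈ -1.4820e-7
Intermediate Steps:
Q = -948927/1065160 (Q = 590/(-859) - 253/1240 = 590*(-1/859) - 253*1/1240 = -590/859 - 253/1240 = -948927/1065160 ≈ -0.89088)
W(z, P) = z + 30*P*z (W(z, P) = 30*P*z + z = z + 30*P*z)
s(Y, r) = 80952160/45187 (s(Y, r) = -1596/(-948927/1065160) = -1596*(-1065160/948927) = 80952160/45187)
1/(s(W(-22, -55), 2376) - 6749490) = 1/(80952160/45187 - 6749490) = 1/(-304908252470/45187) = -45187/304908252470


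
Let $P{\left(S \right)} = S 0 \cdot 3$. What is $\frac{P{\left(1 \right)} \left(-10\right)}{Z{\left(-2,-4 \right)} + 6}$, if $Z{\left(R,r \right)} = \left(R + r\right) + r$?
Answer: $0$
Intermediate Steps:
$Z{\left(R,r \right)} = R + 2 r$
$P{\left(S \right)} = 0$ ($P{\left(S \right)} = 0 \cdot 3 = 0$)
$\frac{P{\left(1 \right)} \left(-10\right)}{Z{\left(-2,-4 \right)} + 6} = \frac{0 \left(-10\right)}{\left(-2 + 2 \left(-4\right)\right) + 6} = \frac{0}{\left(-2 - 8\right) + 6} = \frac{0}{-10 + 6} = \frac{0}{-4} = 0 \left(- \frac{1}{4}\right) = 0$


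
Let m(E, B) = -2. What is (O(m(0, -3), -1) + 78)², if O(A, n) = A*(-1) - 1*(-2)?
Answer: 6724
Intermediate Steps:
O(A, n) = 2 - A (O(A, n) = -A + 2 = 2 - A)
(O(m(0, -3), -1) + 78)² = ((2 - 1*(-2)) + 78)² = ((2 + 2) + 78)² = (4 + 78)² = 82² = 6724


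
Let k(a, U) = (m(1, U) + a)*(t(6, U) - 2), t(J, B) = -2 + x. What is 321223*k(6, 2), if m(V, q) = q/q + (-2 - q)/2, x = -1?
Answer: -8030575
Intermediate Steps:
t(J, B) = -3 (t(J, B) = -2 - 1 = -3)
m(V, q) = -q/2 (m(V, q) = 1 + (-2 - q)*(1/2) = 1 + (-1 - q/2) = -q/2)
k(a, U) = -5*a + 5*U/2 (k(a, U) = (-U/2 + a)*(-3 - 2) = (a - U/2)*(-5) = -5*a + 5*U/2)
321223*k(6, 2) = 321223*(-5*6 + (5/2)*2) = 321223*(-30 + 5) = 321223*(-25) = -8030575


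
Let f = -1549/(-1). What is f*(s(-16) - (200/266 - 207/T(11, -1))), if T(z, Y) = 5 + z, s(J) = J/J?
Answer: 43463391/2128 ≈ 20425.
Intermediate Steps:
s(J) = 1
f = 1549 (f = -1549*(-1) = 1549)
f*(s(-16) - (200/266 - 207/T(11, -1))) = 1549*(1 - (200/266 - 207/(5 + 11))) = 1549*(1 - (200*(1/266) - 207/16)) = 1549*(1 - (100/133 - 207*1/16)) = 1549*(1 - (100/133 - 207/16)) = 1549*(1 - 1*(-25931/2128)) = 1549*(1 + 25931/2128) = 1549*(28059/2128) = 43463391/2128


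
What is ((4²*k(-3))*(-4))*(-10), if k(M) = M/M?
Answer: 640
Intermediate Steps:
k(M) = 1
((4²*k(-3))*(-4))*(-10) = ((4²*1)*(-4))*(-10) = ((16*1)*(-4))*(-10) = (16*(-4))*(-10) = -64*(-10) = 640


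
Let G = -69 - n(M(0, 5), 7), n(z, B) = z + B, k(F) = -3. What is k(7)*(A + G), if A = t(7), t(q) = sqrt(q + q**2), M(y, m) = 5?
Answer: 243 - 6*sqrt(14) ≈ 220.55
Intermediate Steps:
n(z, B) = B + z
G = -81 (G = -69 - (7 + 5) = -69 - 1*12 = -69 - 12 = -81)
A = 2*sqrt(14) (A = sqrt(7*(1 + 7)) = sqrt(7*8) = sqrt(56) = 2*sqrt(14) ≈ 7.4833)
k(7)*(A + G) = -3*(2*sqrt(14) - 81) = -3*(-81 + 2*sqrt(14)) = 243 - 6*sqrt(14)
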